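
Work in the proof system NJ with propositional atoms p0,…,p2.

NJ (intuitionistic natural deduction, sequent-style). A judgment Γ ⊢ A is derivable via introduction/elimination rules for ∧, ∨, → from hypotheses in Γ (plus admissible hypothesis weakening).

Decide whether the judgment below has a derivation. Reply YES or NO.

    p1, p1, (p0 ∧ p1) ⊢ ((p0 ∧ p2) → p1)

Derivation trace:
[Wk] p1, p1, (p0 ∧ p1) ⊢ ((p0 ∧ p2) → p1)
  [→I] p1, p1 ⊢ ((p0 ∧ p2) → p1)
    [Wk] p1, p1, (p0 ∧ p2) ⊢ p1
      [Wk] p1, p1 ⊢ p1
        [Ax] p1 ⊢ p1

Result: YES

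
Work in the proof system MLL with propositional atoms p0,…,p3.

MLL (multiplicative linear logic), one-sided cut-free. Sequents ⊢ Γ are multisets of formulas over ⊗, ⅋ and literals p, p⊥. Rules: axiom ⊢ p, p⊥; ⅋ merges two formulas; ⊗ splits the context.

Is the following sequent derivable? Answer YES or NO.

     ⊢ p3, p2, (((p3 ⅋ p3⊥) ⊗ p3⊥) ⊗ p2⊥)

Derivation (root first):
[⊗]  ⊢ p3, p2, (((p3 ⅋ p3⊥) ⊗ p3⊥) ⊗ p2⊥)
  [⊗]  ⊢ p3, ((p3 ⅋ p3⊥) ⊗ p3⊥)
    [⅋]  ⊢ (p3 ⅋ p3⊥)
      [Ax]  ⊢ p3, p3⊥
    [Ax]  ⊢ p3, p3⊥
  [Ax]  ⊢ p2, p2⊥

Result: YES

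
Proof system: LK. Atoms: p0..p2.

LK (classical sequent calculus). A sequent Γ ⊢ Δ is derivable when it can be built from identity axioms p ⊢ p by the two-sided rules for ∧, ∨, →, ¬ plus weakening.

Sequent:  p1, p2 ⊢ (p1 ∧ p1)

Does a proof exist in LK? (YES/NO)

Derivation (root first):
[∧R] p1, p2 ⊢ (p1 ∧ p1)
  [Ax] p1 ⊢ p1
  [WL] p1, p2 ⊢ p1
    [Ax] p1 ⊢ p1

Result: YES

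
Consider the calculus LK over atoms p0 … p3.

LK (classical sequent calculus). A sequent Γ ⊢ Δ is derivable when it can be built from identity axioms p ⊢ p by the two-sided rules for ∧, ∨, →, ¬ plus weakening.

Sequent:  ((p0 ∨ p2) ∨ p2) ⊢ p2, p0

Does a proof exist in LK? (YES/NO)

Proof tree:
[∨L] ((p0 ∨ p2) ∨ p2) ⊢ p2, p0
  [∨L] (p0 ∨ p2) ⊢ p2, p0
    [Ax] p0 ⊢ p0
    [Ax] p2 ⊢ p2
  [Ax] p2 ⊢ p2

Result: YES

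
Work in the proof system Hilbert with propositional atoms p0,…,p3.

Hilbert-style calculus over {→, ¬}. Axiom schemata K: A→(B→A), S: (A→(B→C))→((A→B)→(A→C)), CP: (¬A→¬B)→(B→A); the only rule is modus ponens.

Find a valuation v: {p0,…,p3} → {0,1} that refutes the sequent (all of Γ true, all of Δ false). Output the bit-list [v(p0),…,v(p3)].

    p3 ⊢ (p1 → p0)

Truth-table refutation:
  v=0000: Γ:[p3=F] Δ:[(p1 → p0)=T] refutes=False
  v=0001: Γ:[p3=T] Δ:[(p1 → p0)=T] refutes=False
  v=0010: Γ:[p3=F] Δ:[(p1 → p0)=T] refutes=False
  v=0011: Γ:[p3=T] Δ:[(p1 → p0)=T] refutes=False
  v=0100: Γ:[p3=F] Δ:[(p1 → p0)=F] refutes=False
  v=0101: Γ:[p3=T] Δ:[(p1 → p0)=F] refutes=True  ← countermodel

Result: [0, 1, 0, 1]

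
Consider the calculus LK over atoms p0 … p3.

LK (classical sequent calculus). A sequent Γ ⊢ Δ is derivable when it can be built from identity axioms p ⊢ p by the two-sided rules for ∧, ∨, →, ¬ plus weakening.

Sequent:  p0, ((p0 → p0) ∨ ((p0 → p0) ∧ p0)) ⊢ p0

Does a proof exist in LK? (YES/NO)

Proof tree:
[∨L] p0, ((p0 → p0) ∨ ((p0 → p0) ∧ p0)) ⊢ p0
  [→L] p0, (p0 → p0) ⊢ p0
    [Ax] p0 ⊢ p0
    [Ax] p0 ⊢ p0
  [∧L] ((p0 → p0) ∧ p0) ⊢ p0
    [→L] p0, (p0 → p0) ⊢ p0
      [Ax] p0 ⊢ p0
      [Ax] p0 ⊢ p0

Result: YES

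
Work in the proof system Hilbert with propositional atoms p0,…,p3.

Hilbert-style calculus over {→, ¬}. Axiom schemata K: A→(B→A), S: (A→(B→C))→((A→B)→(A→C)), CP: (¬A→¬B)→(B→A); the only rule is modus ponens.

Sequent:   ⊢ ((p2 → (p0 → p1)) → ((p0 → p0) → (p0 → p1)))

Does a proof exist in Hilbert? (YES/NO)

Search for a countermodel by truth-table:
  v=0000: Γ:[] Δ:[((p2 → (p0 → p1)) → ((p0 → p0) → (p0 → p1)))=T] refutes=False
  v=0001: Γ:[] Δ:[((p2 → (p0 → p1)) → ((p0 → p0) → (p0 → p1)))=T] refutes=False
  v=0010: Γ:[] Δ:[((p2 → (p0 → p1)) → ((p0 → p0) → (p0 → p1)))=T] refutes=False
  v=0011: Γ:[] Δ:[((p2 → (p0 → p1)) → ((p0 → p0) → (p0 → p1)))=T] refutes=False
  v=0100: Γ:[] Δ:[((p2 → (p0 → p1)) → ((p0 → p0) → (p0 → p1)))=T] refutes=False
  v=0101: Γ:[] Δ:[((p2 → (p0 → p1)) → ((p0 → p0) → (p0 → p1)))=T] refutes=False
  v=0110: Γ:[] Δ:[((p2 → (p0 → p1)) → ((p0 → p0) → (p0 → p1)))=T] refutes=False
  v=0111: Γ:[] Δ:[((p2 → (p0 → p1)) → ((p0 → p0) → (p0 → p1)))=T] refutes=False
  v=1000: Γ:[] Δ:[((p2 → (p0 → p1)) → ((p0 → p0) → (p0 → p1)))=F] refutes=True  ← countermodel

Result: NO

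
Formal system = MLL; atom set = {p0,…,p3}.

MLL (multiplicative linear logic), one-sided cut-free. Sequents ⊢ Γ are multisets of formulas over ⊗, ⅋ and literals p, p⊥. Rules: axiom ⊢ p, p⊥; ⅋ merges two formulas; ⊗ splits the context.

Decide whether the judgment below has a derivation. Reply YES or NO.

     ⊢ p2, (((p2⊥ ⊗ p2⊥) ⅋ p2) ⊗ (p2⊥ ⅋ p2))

Derivation (root first):
[⊗]  ⊢ p2, (((p2⊥ ⊗ p2⊥) ⅋ p2) ⊗ (p2⊥ ⅋ p2))
  [⅋]  ⊢ p2, ((p2⊥ ⊗ p2⊥) ⅋ p2)
    [⊗]  ⊢ p2, p2, (p2⊥ ⊗ p2⊥)
      [Ax]  ⊢ p2, p2⊥
      [Ax]  ⊢ p2, p2⊥
  [⅋]  ⊢ (p2⊥ ⅋ p2)
    [Ax]  ⊢ p2, p2⊥

Result: YES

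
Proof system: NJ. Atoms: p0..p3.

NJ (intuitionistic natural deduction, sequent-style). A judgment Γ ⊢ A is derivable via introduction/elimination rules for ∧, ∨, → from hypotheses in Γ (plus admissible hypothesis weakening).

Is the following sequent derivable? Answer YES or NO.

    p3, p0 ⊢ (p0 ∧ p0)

Proof tree:
[∧I] p3, p0 ⊢ (p0 ∧ p0)
  [Wk] p0, p3 ⊢ p0
    [Ax] p0 ⊢ p0
  [Ax] p0 ⊢ p0

Result: YES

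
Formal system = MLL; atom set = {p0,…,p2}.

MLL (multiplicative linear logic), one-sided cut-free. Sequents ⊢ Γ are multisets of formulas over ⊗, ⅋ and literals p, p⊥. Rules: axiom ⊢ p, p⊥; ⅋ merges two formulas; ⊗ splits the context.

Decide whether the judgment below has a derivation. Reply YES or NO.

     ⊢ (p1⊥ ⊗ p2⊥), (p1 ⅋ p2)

Derivation trace:
[⅋]  ⊢ (p1⊥ ⊗ p2⊥), (p1 ⅋ p2)
  [⊗]  ⊢ p1, p2, (p1⊥ ⊗ p2⊥)
    [Ax]  ⊢ p1, p1⊥
    [Ax]  ⊢ p2, p2⊥

Result: YES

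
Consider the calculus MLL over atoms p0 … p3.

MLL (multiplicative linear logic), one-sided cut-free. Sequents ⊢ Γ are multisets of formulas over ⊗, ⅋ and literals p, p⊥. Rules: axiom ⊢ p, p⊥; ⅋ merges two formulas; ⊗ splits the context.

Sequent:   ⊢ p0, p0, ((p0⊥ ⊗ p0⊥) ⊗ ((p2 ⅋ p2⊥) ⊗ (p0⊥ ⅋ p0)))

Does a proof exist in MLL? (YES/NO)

Derivation (root first):
[⊗]  ⊢ p0, p0, ((p0⊥ ⊗ p0⊥) ⊗ ((p2 ⅋ p2⊥) ⊗ (p0⊥ ⅋ p0)))
  [⊗]  ⊢ p0, p0, (p0⊥ ⊗ p0⊥)
    [Ax]  ⊢ p0, p0⊥
    [Ax]  ⊢ p0, p0⊥
  [⊗]  ⊢ ((p2 ⅋ p2⊥) ⊗ (p0⊥ ⅋ p0))
    [⅋]  ⊢ (p2 ⅋ p2⊥)
      [Ax]  ⊢ p2, p2⊥
    [⅋]  ⊢ (p0⊥ ⅋ p0)
      [Ax]  ⊢ p0, p0⊥

Result: YES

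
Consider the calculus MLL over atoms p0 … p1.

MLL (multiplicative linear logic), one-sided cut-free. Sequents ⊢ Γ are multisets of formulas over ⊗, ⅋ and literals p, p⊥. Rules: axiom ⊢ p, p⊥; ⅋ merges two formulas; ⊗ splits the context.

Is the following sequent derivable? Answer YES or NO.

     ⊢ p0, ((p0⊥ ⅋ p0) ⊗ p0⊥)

Proof tree:
[⊗]  ⊢ p0, ((p0⊥ ⅋ p0) ⊗ p0⊥)
  [⅋]  ⊢ (p0⊥ ⅋ p0)
    [Ax]  ⊢ p0, p0⊥
  [Ax]  ⊢ p0, p0⊥

Result: YES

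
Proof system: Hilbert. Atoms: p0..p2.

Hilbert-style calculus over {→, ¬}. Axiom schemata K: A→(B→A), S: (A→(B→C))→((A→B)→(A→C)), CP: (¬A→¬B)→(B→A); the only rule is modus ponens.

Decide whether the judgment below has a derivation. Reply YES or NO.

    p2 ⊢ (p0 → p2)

Proof tree:
[MP] p2 ⊢ (p0 → p2)
  [K]  ⊢ (p2 → (p0 → p2))
  [MP] p2 ⊢ p2
    [MP] p2 ⊢ (p2 → p2)
      [K]  ⊢ (p2 → (p2 → p2))
      [Hyp] p2 ⊢ p2
    [Hyp] p2 ⊢ p2

Result: YES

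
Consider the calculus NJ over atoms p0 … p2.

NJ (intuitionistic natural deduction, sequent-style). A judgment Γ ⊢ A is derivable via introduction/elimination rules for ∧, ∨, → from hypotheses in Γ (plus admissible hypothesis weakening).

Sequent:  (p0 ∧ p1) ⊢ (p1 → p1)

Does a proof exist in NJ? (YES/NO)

Derivation (root first):
[Wk] (p0 ∧ p1) ⊢ (p1 → p1)
  [→I]  ⊢ (p1 → p1)
    [Ax] p1 ⊢ p1

Result: YES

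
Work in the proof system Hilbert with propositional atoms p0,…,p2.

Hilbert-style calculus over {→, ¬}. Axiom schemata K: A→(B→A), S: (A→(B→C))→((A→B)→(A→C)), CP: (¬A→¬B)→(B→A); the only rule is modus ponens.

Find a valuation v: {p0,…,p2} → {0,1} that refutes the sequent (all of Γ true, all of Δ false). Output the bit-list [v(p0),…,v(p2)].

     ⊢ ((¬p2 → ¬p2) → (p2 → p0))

Enumerate valuations to refute Γ ⊢ Δ:
  v=000: Γ:[] Δ:[((¬p2 → ¬p2) → (p2 → p0))=T] refutes=False
  v=001: Γ:[] Δ:[((¬p2 → ¬p2) → (p2 → p0))=F] refutes=True  ← countermodel

Result: [0, 0, 1]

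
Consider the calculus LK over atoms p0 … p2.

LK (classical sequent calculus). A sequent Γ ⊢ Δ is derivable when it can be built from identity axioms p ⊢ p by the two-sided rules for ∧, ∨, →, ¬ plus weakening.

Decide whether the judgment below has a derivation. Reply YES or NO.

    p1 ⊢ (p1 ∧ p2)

Search for a countermodel by truth-table:
  v=000: Γ:[p1=F] Δ:[(p1 ∧ p2)=F] refutes=False
  v=001: Γ:[p1=F] Δ:[(p1 ∧ p2)=F] refutes=False
  v=010: Γ:[p1=T] Δ:[(p1 ∧ p2)=F] refutes=True  ← countermodel

Result: NO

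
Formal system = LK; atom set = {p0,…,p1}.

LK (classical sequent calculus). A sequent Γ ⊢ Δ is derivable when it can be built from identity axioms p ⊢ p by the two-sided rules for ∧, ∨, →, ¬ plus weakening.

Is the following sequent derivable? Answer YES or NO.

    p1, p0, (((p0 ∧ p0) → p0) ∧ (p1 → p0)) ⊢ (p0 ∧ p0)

Derivation (root first):
[∧L] p1, p0, (((p0 ∧ p0) → p0) ∧ (p1 → p0)) ⊢ (p0 ∧ p0)
  [→L] p1, (p1 → p0), p0, ((p0 ∧ p0) → p0) ⊢ (p0 ∧ p0)
    [∧R] p1, (p1 → p0), p0 ⊢ (p0 ∧ p0)
      [→L] p1, (p1 → p0) ⊢ p0
        [Ax] p1 ⊢ p1
        [Ax] p0 ⊢ p0
      [Ax] p0 ⊢ p0
    [∧R] p1, (p1 → p0), p0 ⊢ (p0 ∧ p0)
      [→L] p1, (p1 → p0) ⊢ p0
        [Ax] p1 ⊢ p1
        [Ax] p0 ⊢ p0
      [Ax] p0 ⊢ p0

Result: YES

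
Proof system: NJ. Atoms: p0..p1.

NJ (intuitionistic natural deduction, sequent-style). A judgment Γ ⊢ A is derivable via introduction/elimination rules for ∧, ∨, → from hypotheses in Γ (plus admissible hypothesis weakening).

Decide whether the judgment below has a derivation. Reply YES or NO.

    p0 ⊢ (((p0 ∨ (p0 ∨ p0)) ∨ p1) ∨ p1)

Derivation trace:
[∨I₁] p0 ⊢ (((p0 ∨ (p0 ∨ p0)) ∨ p1) ∨ p1)
  [∨I₁] p0 ⊢ ((p0 ∨ (p0 ∨ p0)) ∨ p1)
    [∨I₂] p0 ⊢ (p0 ∨ (p0 ∨ p0))
      [∨I₁] p0 ⊢ (p0 ∨ p0)
        [Ax] p0 ⊢ p0

Result: YES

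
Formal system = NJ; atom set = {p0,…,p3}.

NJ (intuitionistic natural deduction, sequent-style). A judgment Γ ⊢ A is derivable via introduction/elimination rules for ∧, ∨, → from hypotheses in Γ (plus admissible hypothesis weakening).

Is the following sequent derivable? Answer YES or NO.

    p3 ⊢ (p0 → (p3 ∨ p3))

Derivation trace:
[→I] p3 ⊢ (p0 → (p3 ∨ p3))
  [Wk] p3, p0 ⊢ (p3 ∨ p3)
    [∨I₁] p3 ⊢ (p3 ∨ p3)
      [Ax] p3 ⊢ p3

Result: YES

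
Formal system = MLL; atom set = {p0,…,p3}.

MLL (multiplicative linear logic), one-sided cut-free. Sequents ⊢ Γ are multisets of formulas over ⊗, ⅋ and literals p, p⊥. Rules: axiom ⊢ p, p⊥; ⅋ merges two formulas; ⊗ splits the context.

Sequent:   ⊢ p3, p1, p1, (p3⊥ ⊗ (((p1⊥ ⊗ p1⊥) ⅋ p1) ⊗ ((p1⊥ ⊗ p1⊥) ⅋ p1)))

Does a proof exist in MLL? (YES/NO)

Derivation trace:
[⊗]  ⊢ p3, p1, p1, (p3⊥ ⊗ (((p1⊥ ⊗ p1⊥) ⅋ p1) ⊗ ((p1⊥ ⊗ p1⊥) ⅋ p1)))
  [Ax]  ⊢ p3, p3⊥
  [⊗]  ⊢ p1, p1, (((p1⊥ ⊗ p1⊥) ⅋ p1) ⊗ ((p1⊥ ⊗ p1⊥) ⅋ p1))
    [⅋]  ⊢ p1, ((p1⊥ ⊗ p1⊥) ⅋ p1)
      [⊗]  ⊢ p1, p1, (p1⊥ ⊗ p1⊥)
        [Ax]  ⊢ p1, p1⊥
        [Ax]  ⊢ p1, p1⊥
    [⅋]  ⊢ p1, ((p1⊥ ⊗ p1⊥) ⅋ p1)
      [⊗]  ⊢ p1, p1, (p1⊥ ⊗ p1⊥)
        [Ax]  ⊢ p1, p1⊥
        [Ax]  ⊢ p1, p1⊥

Result: YES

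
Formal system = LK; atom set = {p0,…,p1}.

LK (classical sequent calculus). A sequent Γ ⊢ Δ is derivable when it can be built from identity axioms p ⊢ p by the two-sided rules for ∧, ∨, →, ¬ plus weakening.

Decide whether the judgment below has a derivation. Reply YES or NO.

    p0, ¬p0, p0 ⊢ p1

Derivation trace:
[WL] p0, ¬p0, p0 ⊢ p1
  [¬L] p0, ¬p0 ⊢ p1
    [WR] p0 ⊢ p0, p1
      [Ax] p0 ⊢ p0

Result: YES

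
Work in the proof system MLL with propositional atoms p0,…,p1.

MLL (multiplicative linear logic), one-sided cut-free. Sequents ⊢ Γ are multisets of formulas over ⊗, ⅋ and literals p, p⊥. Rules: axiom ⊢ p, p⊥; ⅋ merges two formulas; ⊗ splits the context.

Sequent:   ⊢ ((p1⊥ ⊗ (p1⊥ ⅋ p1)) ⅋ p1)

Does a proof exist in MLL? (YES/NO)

Proof tree:
[⅋]  ⊢ ((p1⊥ ⊗ (p1⊥ ⅋ p1)) ⅋ p1)
  [⊗]  ⊢ p1, (p1⊥ ⊗ (p1⊥ ⅋ p1))
    [Ax]  ⊢ p1, p1⊥
    [⅋]  ⊢ (p1⊥ ⅋ p1)
      [Ax]  ⊢ p1, p1⊥

Result: YES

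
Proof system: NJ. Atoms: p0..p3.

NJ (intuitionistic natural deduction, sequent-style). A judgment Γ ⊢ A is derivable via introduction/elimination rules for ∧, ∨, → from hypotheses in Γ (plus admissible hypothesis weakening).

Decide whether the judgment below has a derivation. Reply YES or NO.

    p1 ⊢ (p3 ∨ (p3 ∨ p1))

Derivation (root first):
[∨I₂] p1 ⊢ (p3 ∨ (p3 ∨ p1))
  [∨I₂] p1 ⊢ (p3 ∨ p1)
    [Ax] p1 ⊢ p1

Result: YES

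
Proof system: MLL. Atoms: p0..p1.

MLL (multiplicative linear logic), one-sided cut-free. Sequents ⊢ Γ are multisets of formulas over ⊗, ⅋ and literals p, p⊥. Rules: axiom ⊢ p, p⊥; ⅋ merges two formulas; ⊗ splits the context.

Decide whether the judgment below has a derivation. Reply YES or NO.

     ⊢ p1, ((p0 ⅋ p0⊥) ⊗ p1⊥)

Proof tree:
[⊗]  ⊢ p1, ((p0 ⅋ p0⊥) ⊗ p1⊥)
  [⅋]  ⊢ (p0 ⅋ p0⊥)
    [Ax]  ⊢ p0, p0⊥
  [Ax]  ⊢ p1, p1⊥

Result: YES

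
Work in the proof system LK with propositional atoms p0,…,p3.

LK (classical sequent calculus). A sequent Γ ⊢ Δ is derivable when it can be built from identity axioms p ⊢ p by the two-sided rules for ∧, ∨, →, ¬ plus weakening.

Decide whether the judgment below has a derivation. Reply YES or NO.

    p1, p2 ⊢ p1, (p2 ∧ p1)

Proof tree:
[∧R] p1, p2 ⊢ p1, (p2 ∧ p1)
  [Ax] p2 ⊢ p2
  [WR] p1 ⊢ p1, p1
    [Ax] p1 ⊢ p1

Result: YES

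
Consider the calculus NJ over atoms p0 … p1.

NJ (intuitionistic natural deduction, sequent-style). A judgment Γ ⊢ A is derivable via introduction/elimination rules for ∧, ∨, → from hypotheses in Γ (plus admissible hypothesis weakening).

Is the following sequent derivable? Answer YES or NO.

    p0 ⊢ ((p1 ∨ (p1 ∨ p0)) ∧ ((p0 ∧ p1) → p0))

Derivation trace:
[∧I] p0 ⊢ ((p1 ∨ (p1 ∨ p0)) ∧ ((p0 ∧ p1) → p0))
  [∨I₂] p0 ⊢ (p1 ∨ (p1 ∨ p0))
    [∨I₂] p0 ⊢ (p1 ∨ p0)
      [Ax] p0 ⊢ p0
  [→I] p0 ⊢ ((p0 ∧ p1) → p0)
    [Wk] p0, (p0 ∧ p1) ⊢ p0
      [Ax] p0 ⊢ p0

Result: YES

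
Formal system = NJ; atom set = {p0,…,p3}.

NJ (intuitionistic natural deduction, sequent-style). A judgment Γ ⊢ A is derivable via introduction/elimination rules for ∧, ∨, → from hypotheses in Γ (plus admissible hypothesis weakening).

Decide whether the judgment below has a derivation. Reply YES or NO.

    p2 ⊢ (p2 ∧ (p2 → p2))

Derivation trace:
[∧I] p2 ⊢ (p2 ∧ (p2 → p2))
  [Ax] p2 ⊢ p2
  [→I]  ⊢ (p2 → p2)
    [Ax] p2 ⊢ p2

Result: YES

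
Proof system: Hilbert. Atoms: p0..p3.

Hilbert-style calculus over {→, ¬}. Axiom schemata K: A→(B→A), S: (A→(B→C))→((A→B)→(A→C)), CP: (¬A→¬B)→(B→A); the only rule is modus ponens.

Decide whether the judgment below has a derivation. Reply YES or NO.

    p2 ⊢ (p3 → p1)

Truth-table refutation:
  v=0000: Γ:[p2=F] Δ:[(p3 → p1)=T] refutes=False
  v=0001: Γ:[p2=F] Δ:[(p3 → p1)=F] refutes=False
  v=0010: Γ:[p2=T] Δ:[(p3 → p1)=T] refutes=False
  v=0011: Γ:[p2=T] Δ:[(p3 → p1)=F] refutes=True  ← countermodel

Result: NO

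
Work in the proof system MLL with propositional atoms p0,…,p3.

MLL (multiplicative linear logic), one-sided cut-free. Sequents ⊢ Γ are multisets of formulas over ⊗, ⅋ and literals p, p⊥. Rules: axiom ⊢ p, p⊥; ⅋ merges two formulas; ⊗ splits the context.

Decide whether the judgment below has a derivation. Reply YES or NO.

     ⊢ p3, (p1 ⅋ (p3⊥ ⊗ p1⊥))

Derivation trace:
[⅋]  ⊢ p3, (p1 ⅋ (p3⊥ ⊗ p1⊥))
  [⊗]  ⊢ p3, p1, (p3⊥ ⊗ p1⊥)
    [Ax]  ⊢ p3, p3⊥
    [Ax]  ⊢ p1, p1⊥

Result: YES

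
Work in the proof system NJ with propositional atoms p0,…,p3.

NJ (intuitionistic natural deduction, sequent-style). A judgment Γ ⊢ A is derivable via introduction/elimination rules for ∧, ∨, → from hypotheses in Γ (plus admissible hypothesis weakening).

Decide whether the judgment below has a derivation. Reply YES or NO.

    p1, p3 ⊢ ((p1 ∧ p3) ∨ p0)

Derivation (root first):
[∨I₁] p1, p3 ⊢ ((p1 ∧ p3) ∨ p0)
  [∧I] p1, p3 ⊢ (p1 ∧ p3)
    [Ax] p1 ⊢ p1
    [Ax] p3 ⊢ p3

Result: YES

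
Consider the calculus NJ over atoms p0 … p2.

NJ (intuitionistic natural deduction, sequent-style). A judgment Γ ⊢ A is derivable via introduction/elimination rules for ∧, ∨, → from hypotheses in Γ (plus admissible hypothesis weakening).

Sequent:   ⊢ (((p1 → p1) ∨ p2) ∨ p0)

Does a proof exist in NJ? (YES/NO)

Proof tree:
[∨I₁]  ⊢ (((p1 → p1) ∨ p2) ∨ p0)
  [∨I₁]  ⊢ ((p1 → p1) ∨ p2)
    [→I]  ⊢ (p1 → p1)
      [Ax] p1 ⊢ p1

Result: YES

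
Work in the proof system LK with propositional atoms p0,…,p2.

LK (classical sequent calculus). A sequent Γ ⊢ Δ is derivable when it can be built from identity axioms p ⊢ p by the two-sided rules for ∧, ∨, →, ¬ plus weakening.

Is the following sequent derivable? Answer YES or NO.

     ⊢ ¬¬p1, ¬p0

Enumerate valuations to refute Γ ⊢ Δ:
  v=000: Γ:[] Δ:[¬¬p1=F, ¬p0=T] refutes=False
  v=001: Γ:[] Δ:[¬¬p1=F, ¬p0=T] refutes=False
  v=010: Γ:[] Δ:[¬¬p1=T, ¬p0=T] refutes=False
  v=011: Γ:[] Δ:[¬¬p1=T, ¬p0=T] refutes=False
  v=100: Γ:[] Δ:[¬¬p1=F, ¬p0=F] refutes=True  ← countermodel

Result: NO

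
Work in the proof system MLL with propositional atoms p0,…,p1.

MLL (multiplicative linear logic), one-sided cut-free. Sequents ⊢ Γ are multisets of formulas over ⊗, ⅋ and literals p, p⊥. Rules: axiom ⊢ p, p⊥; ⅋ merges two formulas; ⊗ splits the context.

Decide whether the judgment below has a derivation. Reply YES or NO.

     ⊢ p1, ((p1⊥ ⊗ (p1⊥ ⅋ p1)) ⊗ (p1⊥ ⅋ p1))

Derivation trace:
[⊗]  ⊢ p1, ((p1⊥ ⊗ (p1⊥ ⅋ p1)) ⊗ (p1⊥ ⅋ p1))
  [⊗]  ⊢ p1, (p1⊥ ⊗ (p1⊥ ⅋ p1))
    [Ax]  ⊢ p1, p1⊥
    [⅋]  ⊢ (p1⊥ ⅋ p1)
      [Ax]  ⊢ p1, p1⊥
  [⅋]  ⊢ (p1⊥ ⅋ p1)
    [Ax]  ⊢ p1, p1⊥

Result: YES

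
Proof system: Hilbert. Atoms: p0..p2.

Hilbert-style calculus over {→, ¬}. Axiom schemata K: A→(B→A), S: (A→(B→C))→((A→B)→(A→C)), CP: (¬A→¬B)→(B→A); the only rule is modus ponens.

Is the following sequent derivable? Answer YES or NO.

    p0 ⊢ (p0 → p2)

Search for a countermodel by truth-table:
  v=000: Γ:[p0=F] Δ:[(p0 → p2)=T] refutes=False
  v=001: Γ:[p0=F] Δ:[(p0 → p2)=T] refutes=False
  v=010: Γ:[p0=F] Δ:[(p0 → p2)=T] refutes=False
  v=011: Γ:[p0=F] Δ:[(p0 → p2)=T] refutes=False
  v=100: Γ:[p0=T] Δ:[(p0 → p2)=F] refutes=True  ← countermodel

Result: NO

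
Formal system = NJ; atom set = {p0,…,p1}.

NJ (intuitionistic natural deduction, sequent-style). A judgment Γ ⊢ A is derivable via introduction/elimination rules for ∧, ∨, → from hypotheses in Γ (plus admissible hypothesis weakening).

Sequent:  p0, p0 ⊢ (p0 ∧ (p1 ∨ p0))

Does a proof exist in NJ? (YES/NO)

Derivation (root first):
[Wk] p0, p0 ⊢ (p0 ∧ (p1 ∨ p0))
  [∧I] p0 ⊢ (p0 ∧ (p1 ∨ p0))
    [Ax] p0 ⊢ p0
    [∨I₂] p0 ⊢ (p1 ∨ p0)
      [Ax] p0 ⊢ p0

Result: YES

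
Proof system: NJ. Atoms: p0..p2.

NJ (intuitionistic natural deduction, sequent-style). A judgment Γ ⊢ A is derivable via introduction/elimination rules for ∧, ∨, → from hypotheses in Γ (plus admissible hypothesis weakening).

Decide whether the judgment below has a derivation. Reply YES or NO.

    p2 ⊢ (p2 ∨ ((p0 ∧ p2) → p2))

Proof tree:
[∨I₂] p2 ⊢ (p2 ∨ ((p0 ∧ p2) → p2))
  [→I] p2 ⊢ ((p0 ∧ p2) → p2)
    [Wk] p2, (p0 ∧ p2) ⊢ p2
      [Ax] p2 ⊢ p2

Result: YES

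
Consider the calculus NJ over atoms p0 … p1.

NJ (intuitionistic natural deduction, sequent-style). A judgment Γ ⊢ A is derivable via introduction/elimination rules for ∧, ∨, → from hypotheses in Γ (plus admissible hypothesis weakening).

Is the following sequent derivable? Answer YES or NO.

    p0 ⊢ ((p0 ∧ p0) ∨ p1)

Derivation trace:
[∨I₁] p0 ⊢ ((p0 ∧ p0) ∨ p1)
  [∧I] p0 ⊢ (p0 ∧ p0)
    [Ax] p0 ⊢ p0
    [Ax] p0 ⊢ p0

Result: YES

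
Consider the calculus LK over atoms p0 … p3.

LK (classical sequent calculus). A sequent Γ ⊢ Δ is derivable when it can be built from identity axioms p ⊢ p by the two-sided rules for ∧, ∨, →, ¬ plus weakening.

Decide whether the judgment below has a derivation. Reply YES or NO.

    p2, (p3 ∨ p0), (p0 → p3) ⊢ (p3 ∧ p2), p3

Derivation trace:
[→L] p2, (p3 ∨ p0), (p0 → p3) ⊢ (p3 ∧ p2), p3
  [∨L] (p3 ∨ p0) ⊢ p3, p0
    [Ax] p3 ⊢ p3
    [Ax] p0 ⊢ p0
  [∧R] p2, p3 ⊢ (p3 ∧ p2)
    [Ax] p3 ⊢ p3
    [Ax] p2 ⊢ p2

Result: YES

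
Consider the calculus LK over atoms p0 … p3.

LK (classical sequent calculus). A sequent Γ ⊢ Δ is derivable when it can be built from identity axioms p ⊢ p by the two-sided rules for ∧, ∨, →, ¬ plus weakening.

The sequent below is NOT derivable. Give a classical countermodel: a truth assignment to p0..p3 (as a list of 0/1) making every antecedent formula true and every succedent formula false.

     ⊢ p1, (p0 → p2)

Truth-table refutation:
  v=0000: Γ:[] Δ:[p1=F, (p0 → p2)=T] refutes=False
  v=0001: Γ:[] Δ:[p1=F, (p0 → p2)=T] refutes=False
  v=0010: Γ:[] Δ:[p1=F, (p0 → p2)=T] refutes=False
  v=0011: Γ:[] Δ:[p1=F, (p0 → p2)=T] refutes=False
  v=0100: Γ:[] Δ:[p1=T, (p0 → p2)=T] refutes=False
  v=0101: Γ:[] Δ:[p1=T, (p0 → p2)=T] refutes=False
  v=0110: Γ:[] Δ:[p1=T, (p0 → p2)=T] refutes=False
  v=0111: Γ:[] Δ:[p1=T, (p0 → p2)=T] refutes=False
  v=1000: Γ:[] Δ:[p1=F, (p0 → p2)=F] refutes=True  ← countermodel

Result: [1, 0, 0, 0]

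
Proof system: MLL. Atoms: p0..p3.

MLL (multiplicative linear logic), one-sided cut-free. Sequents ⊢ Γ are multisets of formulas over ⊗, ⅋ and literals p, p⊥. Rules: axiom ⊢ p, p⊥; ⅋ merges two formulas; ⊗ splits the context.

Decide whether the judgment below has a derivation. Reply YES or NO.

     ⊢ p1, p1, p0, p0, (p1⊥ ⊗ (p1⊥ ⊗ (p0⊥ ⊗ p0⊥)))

Derivation trace:
[⊗]  ⊢ p1, p1, p0, p0, (p1⊥ ⊗ (p1⊥ ⊗ (p0⊥ ⊗ p0⊥)))
  [Ax]  ⊢ p1, p1⊥
  [⊗]  ⊢ p1, p0, p0, (p1⊥ ⊗ (p0⊥ ⊗ p0⊥))
    [Ax]  ⊢ p1, p1⊥
    [⊗]  ⊢ p0, p0, (p0⊥ ⊗ p0⊥)
      [Ax]  ⊢ p0, p0⊥
      [Ax]  ⊢ p0, p0⊥

Result: YES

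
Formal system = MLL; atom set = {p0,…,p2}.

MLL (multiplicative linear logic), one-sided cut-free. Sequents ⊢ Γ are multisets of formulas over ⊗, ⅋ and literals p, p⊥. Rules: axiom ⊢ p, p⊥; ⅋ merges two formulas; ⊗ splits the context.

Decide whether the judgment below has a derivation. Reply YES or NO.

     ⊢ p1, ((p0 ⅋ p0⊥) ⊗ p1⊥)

Proof tree:
[⊗]  ⊢ p1, ((p0 ⅋ p0⊥) ⊗ p1⊥)
  [⅋]  ⊢ (p0 ⅋ p0⊥)
    [Ax]  ⊢ p0, p0⊥
  [Ax]  ⊢ p1, p1⊥

Result: YES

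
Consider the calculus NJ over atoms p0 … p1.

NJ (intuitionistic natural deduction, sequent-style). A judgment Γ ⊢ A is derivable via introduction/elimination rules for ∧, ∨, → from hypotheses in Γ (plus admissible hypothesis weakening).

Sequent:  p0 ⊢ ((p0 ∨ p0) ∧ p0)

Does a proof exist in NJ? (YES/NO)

Derivation trace:
[∧I] p0 ⊢ ((p0 ∨ p0) ∧ p0)
  [∨I₁] p0 ⊢ (p0 ∨ p0)
    [Ax] p0 ⊢ p0
  [Ax] p0 ⊢ p0

Result: YES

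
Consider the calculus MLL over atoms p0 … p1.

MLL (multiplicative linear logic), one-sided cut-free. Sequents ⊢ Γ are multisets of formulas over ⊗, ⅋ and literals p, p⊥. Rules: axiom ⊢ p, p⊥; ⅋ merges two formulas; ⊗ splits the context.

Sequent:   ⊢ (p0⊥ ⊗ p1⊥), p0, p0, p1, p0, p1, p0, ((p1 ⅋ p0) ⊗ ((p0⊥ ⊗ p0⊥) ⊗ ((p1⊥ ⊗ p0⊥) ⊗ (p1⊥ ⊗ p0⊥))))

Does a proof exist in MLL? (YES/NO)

Proof tree:
[⊗]  ⊢ (p0⊥ ⊗ p1⊥), p0, p0, p1, p0, p1, p0, ((p1 ⅋ p0) ⊗ ((p0⊥ ⊗ p0⊥) ⊗ ((p1⊥ ⊗ p0⊥) ⊗ (p1⊥ ⊗ p0⊥))))
  [⅋]  ⊢ (p0⊥ ⊗ p1⊥), (p1 ⅋ p0)
    [⊗]  ⊢ p0, p1, (p0⊥ ⊗ p1⊥)
      [Ax]  ⊢ p0, p0⊥
      [Ax]  ⊢ p1, p1⊥
  [⊗]  ⊢ p0, p0, p1, p0, p1, p0, ((p0⊥ ⊗ p0⊥) ⊗ ((p1⊥ ⊗ p0⊥) ⊗ (p1⊥ ⊗ p0⊥)))
    [⊗]  ⊢ p0, p0, (p0⊥ ⊗ p0⊥)
      [Ax]  ⊢ p0, p0⊥
      [Ax]  ⊢ p0, p0⊥
    [⊗]  ⊢ p1, p0, p1, p0, ((p1⊥ ⊗ p0⊥) ⊗ (p1⊥ ⊗ p0⊥))
      [⊗]  ⊢ p1, p0, (p1⊥ ⊗ p0⊥)
        [Ax]  ⊢ p1, p1⊥
        [Ax]  ⊢ p0, p0⊥
      [⊗]  ⊢ p1, p0, (p1⊥ ⊗ p0⊥)
        [Ax]  ⊢ p1, p1⊥
        [Ax]  ⊢ p0, p0⊥

Result: YES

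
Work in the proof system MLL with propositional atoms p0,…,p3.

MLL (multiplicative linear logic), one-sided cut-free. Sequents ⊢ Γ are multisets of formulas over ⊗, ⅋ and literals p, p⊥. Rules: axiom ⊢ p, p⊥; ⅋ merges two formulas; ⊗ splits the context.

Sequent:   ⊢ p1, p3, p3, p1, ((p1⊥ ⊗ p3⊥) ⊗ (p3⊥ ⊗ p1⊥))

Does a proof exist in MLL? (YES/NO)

Derivation (root first):
[⊗]  ⊢ p1, p3, p3, p1, ((p1⊥ ⊗ p3⊥) ⊗ (p3⊥ ⊗ p1⊥))
  [⊗]  ⊢ p1, p3, (p1⊥ ⊗ p3⊥)
    [Ax]  ⊢ p1, p1⊥
    [Ax]  ⊢ p3, p3⊥
  [⊗]  ⊢ p3, p1, (p3⊥ ⊗ p1⊥)
    [Ax]  ⊢ p3, p3⊥
    [Ax]  ⊢ p1, p1⊥

Result: YES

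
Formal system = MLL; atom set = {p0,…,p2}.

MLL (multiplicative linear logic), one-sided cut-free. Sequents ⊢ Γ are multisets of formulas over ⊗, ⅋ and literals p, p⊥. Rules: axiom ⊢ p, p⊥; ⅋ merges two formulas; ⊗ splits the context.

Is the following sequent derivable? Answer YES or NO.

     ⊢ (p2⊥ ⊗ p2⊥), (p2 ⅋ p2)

Derivation trace:
[⅋]  ⊢ (p2⊥ ⊗ p2⊥), (p2 ⅋ p2)
  [⊗]  ⊢ p2, p2, (p2⊥ ⊗ p2⊥)
    [Ax]  ⊢ p2, p2⊥
    [Ax]  ⊢ p2, p2⊥

Result: YES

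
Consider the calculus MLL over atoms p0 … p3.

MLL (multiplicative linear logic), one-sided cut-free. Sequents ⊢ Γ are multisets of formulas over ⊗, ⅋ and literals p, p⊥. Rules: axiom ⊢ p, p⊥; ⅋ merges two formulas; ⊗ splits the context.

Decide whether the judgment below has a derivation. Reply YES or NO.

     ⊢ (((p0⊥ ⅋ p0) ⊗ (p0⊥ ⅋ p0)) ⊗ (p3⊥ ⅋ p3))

Proof tree:
[⊗]  ⊢ (((p0⊥ ⅋ p0) ⊗ (p0⊥ ⅋ p0)) ⊗ (p3⊥ ⅋ p3))
  [⊗]  ⊢ ((p0⊥ ⅋ p0) ⊗ (p0⊥ ⅋ p0))
    [⅋]  ⊢ (p0⊥ ⅋ p0)
      [Ax]  ⊢ p0, p0⊥
    [⅋]  ⊢ (p0⊥ ⅋ p0)
      [Ax]  ⊢ p0, p0⊥
  [⅋]  ⊢ (p3⊥ ⅋ p3)
    [Ax]  ⊢ p3, p3⊥

Result: YES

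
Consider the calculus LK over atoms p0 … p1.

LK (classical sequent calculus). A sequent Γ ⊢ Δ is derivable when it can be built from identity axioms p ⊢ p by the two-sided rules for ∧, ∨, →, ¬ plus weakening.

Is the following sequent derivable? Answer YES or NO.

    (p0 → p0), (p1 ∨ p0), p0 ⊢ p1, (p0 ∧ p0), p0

Proof tree:
[WR] (p0 → p0), (p1 ∨ p0), p0 ⊢ p1, (p0 ∧ p0), p0
  [∧R] (p0 → p0), (p1 ∨ p0), p0 ⊢ p1, (p0 ∧ p0)
    [→L] p0, (p0 → p0) ⊢ p0
      [Ax] p0 ⊢ p0
      [Ax] p0 ⊢ p0
    [∨L] (p1 ∨ p0) ⊢ p1, p0
      [Ax] p1 ⊢ p1
      [Ax] p0 ⊢ p0

Result: YES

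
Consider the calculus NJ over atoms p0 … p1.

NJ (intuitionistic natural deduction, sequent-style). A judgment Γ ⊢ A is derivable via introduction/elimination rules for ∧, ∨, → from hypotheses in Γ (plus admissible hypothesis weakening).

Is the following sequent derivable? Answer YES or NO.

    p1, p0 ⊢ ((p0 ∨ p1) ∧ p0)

Derivation trace:
[∧I] p1, p0 ⊢ ((p0 ∨ p1) ∧ p0)
  [Wk] p1, p1 ⊢ (p0 ∨ p1)
    [∨I₂] p1 ⊢ (p0 ∨ p1)
      [Ax] p1 ⊢ p1
  [Ax] p0 ⊢ p0

Result: YES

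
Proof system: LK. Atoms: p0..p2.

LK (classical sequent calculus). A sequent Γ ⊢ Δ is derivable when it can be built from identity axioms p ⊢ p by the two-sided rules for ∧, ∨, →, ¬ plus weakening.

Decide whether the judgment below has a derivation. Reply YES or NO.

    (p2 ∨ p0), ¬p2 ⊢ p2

Enumerate valuations to refute Γ ⊢ Δ:
  v=000: Γ:[(p2 ∨ p0)=F, ¬p2=T] Δ:[p2=F] refutes=False
  v=001: Γ:[(p2 ∨ p0)=T, ¬p2=F] Δ:[p2=T] refutes=False
  v=010: Γ:[(p2 ∨ p0)=F, ¬p2=T] Δ:[p2=F] refutes=False
  v=011: Γ:[(p2 ∨ p0)=T, ¬p2=F] Δ:[p2=T] refutes=False
  v=100: Γ:[(p2 ∨ p0)=T, ¬p2=T] Δ:[p2=F] refutes=True  ← countermodel

Result: NO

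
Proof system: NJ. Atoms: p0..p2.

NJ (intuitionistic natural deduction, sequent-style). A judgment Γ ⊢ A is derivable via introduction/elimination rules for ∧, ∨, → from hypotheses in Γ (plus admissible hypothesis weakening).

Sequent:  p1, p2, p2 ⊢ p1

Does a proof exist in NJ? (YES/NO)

Derivation (root first):
[Wk] p1, p2, p2 ⊢ p1
  [Wk] p1, p2 ⊢ p1
    [Ax] p1 ⊢ p1

Result: YES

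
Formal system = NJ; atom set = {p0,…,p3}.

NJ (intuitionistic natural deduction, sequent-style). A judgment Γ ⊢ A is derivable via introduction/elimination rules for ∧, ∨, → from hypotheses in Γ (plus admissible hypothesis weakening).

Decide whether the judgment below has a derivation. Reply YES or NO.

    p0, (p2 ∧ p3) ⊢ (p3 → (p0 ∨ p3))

Derivation trace:
[Wk] p0, (p2 ∧ p3) ⊢ (p3 → (p0 ∨ p3))
  [Wk] p0 ⊢ (p3 → (p0 ∨ p3))
    [→I]  ⊢ (p3 → (p0 ∨ p3))
      [∨I₂] p3 ⊢ (p0 ∨ p3)
        [Ax] p3 ⊢ p3

Result: YES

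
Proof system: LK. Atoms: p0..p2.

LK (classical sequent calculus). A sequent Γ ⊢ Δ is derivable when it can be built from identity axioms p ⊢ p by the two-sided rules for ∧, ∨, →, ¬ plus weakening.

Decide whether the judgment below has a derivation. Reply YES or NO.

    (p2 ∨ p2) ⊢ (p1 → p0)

Truth-table refutation:
  v=000: Γ:[(p2 ∨ p2)=F] Δ:[(p1 → p0)=T] refutes=False
  v=001: Γ:[(p2 ∨ p2)=T] Δ:[(p1 → p0)=T] refutes=False
  v=010: Γ:[(p2 ∨ p2)=F] Δ:[(p1 → p0)=F] refutes=False
  v=011: Γ:[(p2 ∨ p2)=T] Δ:[(p1 → p0)=F] refutes=True  ← countermodel

Result: NO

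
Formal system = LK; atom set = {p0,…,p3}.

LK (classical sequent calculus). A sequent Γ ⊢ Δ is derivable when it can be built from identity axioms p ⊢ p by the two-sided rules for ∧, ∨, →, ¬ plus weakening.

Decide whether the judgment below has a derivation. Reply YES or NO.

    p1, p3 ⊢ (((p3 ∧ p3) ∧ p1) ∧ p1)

Derivation (root first):
[∧R] p1, p3 ⊢ (((p3 ∧ p3) ∧ p1) ∧ p1)
  [∧R] p1, p3 ⊢ ((p3 ∧ p3) ∧ p1)
    [∧R] p3 ⊢ (p3 ∧ p3)
      [Ax] p3 ⊢ p3
      [Ax] p3 ⊢ p3
    [Ax] p1 ⊢ p1
  [Ax] p1 ⊢ p1

Result: YES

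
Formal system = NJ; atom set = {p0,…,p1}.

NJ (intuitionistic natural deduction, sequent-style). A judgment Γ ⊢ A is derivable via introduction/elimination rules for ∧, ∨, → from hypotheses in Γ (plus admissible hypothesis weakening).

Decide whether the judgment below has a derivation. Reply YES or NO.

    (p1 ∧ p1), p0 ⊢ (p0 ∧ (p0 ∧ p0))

Derivation trace:
[∧I] (p1 ∧ p1), p0 ⊢ (p0 ∧ (p0 ∧ p0))
  [Wk] p0, (p1 ∧ p1) ⊢ p0
    [Ax] p0 ⊢ p0
  [∧I] (p1 ∧ p1), p0 ⊢ (p0 ∧ p0)
    [Ax] p0 ⊢ p0
    [Wk] p0, (p1 ∧ p1) ⊢ p0
      [Ax] p0 ⊢ p0

Result: YES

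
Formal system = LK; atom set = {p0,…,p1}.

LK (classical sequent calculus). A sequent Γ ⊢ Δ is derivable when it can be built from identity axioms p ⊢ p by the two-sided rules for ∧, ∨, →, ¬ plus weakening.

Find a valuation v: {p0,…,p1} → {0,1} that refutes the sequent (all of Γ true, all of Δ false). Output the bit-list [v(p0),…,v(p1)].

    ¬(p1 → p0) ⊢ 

Enumerate valuations to refute Γ ⊢ Δ:
  v=00: Γ:[¬(p1 → p0)=F] Δ:[] refutes=False
  v=01: Γ:[¬(p1 → p0)=T] Δ:[] refutes=True  ← countermodel

Result: [0, 1]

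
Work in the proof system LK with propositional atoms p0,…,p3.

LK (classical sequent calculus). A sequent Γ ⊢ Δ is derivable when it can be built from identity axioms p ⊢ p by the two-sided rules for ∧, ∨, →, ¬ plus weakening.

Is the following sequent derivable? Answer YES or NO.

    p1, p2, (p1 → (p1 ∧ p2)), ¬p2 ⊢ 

Proof tree:
[¬L] p1, p2, (p1 → (p1 ∧ p2)), ¬p2 ⊢ 
  [→L] p1, p2, (p1 → (p1 ∧ p2)) ⊢ p2
    [WL] p1, p2 ⊢ p1
      [Ax] p1 ⊢ p1
    [∧L] (p1 ∧ p2) ⊢ p2
      [WL] p2, p1 ⊢ p2
        [Ax] p2 ⊢ p2

Result: YES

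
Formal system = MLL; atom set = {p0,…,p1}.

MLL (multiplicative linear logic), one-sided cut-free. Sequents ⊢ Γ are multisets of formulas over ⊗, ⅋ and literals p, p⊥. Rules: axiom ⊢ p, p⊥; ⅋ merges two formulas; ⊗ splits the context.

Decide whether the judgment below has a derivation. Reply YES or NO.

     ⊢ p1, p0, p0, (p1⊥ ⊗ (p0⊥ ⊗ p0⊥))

Derivation trace:
[⊗]  ⊢ p1, p0, p0, (p1⊥ ⊗ (p0⊥ ⊗ p0⊥))
  [Ax]  ⊢ p1, p1⊥
  [⊗]  ⊢ p0, p0, (p0⊥ ⊗ p0⊥)
    [Ax]  ⊢ p0, p0⊥
    [Ax]  ⊢ p0, p0⊥

Result: YES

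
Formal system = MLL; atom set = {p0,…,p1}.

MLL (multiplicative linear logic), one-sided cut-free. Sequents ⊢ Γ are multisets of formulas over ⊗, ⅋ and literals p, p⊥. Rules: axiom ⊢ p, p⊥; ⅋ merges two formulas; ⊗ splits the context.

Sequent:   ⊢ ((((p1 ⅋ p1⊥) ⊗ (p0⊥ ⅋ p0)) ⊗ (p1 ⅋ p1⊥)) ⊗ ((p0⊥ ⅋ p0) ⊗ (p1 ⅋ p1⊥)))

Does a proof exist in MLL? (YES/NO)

Proof tree:
[⊗]  ⊢ ((((p1 ⅋ p1⊥) ⊗ (p0⊥ ⅋ p0)) ⊗ (p1 ⅋ p1⊥)) ⊗ ((p0⊥ ⅋ p0) ⊗ (p1 ⅋ p1⊥)))
  [⊗]  ⊢ (((p1 ⅋ p1⊥) ⊗ (p0⊥ ⅋ p0)) ⊗ (p1 ⅋ p1⊥))
    [⊗]  ⊢ ((p1 ⅋ p1⊥) ⊗ (p0⊥ ⅋ p0))
      [⅋]  ⊢ (p1 ⅋ p1⊥)
        [Ax]  ⊢ p1, p1⊥
      [⅋]  ⊢ (p0⊥ ⅋ p0)
        [Ax]  ⊢ p0, p0⊥
    [⅋]  ⊢ (p1 ⅋ p1⊥)
      [Ax]  ⊢ p1, p1⊥
  [⊗]  ⊢ ((p0⊥ ⅋ p0) ⊗ (p1 ⅋ p1⊥))
    [⅋]  ⊢ (p0⊥ ⅋ p0)
      [Ax]  ⊢ p0, p0⊥
    [⅋]  ⊢ (p1 ⅋ p1⊥)
      [Ax]  ⊢ p1, p1⊥

Result: YES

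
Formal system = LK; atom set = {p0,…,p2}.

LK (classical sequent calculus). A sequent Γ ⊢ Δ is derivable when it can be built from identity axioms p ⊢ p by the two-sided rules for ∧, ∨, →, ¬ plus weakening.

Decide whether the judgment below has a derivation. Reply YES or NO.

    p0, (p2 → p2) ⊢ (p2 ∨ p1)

Search for a countermodel by truth-table:
  v=000: Γ:[p0=F, (p2 → p2)=T] Δ:[(p2 ∨ p1)=F] refutes=False
  v=001: Γ:[p0=F, (p2 → p2)=T] Δ:[(p2 ∨ p1)=T] refutes=False
  v=010: Γ:[p0=F, (p2 → p2)=T] Δ:[(p2 ∨ p1)=T] refutes=False
  v=011: Γ:[p0=F, (p2 → p2)=T] Δ:[(p2 ∨ p1)=T] refutes=False
  v=100: Γ:[p0=T, (p2 → p2)=T] Δ:[(p2 ∨ p1)=F] refutes=True  ← countermodel

Result: NO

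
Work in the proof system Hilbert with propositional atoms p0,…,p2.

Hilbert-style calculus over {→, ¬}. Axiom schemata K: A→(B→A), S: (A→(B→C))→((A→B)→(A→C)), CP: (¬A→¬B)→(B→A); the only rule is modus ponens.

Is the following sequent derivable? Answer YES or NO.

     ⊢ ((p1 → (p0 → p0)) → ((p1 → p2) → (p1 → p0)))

Enumerate valuations to refute Γ ⊢ Δ:
  v=000: Γ:[] Δ:[((p1 → (p0 → p0)) → ((p1 → p2) → (p1 → p0)))=T] refutes=False
  v=001: Γ:[] Δ:[((p1 → (p0 → p0)) → ((p1 → p2) → (p1 → p0)))=T] refutes=False
  v=010: Γ:[] Δ:[((p1 → (p0 → p0)) → ((p1 → p2) → (p1 → p0)))=T] refutes=False
  v=011: Γ:[] Δ:[((p1 → (p0 → p0)) → ((p1 → p2) → (p1 → p0)))=F] refutes=True  ← countermodel

Result: NO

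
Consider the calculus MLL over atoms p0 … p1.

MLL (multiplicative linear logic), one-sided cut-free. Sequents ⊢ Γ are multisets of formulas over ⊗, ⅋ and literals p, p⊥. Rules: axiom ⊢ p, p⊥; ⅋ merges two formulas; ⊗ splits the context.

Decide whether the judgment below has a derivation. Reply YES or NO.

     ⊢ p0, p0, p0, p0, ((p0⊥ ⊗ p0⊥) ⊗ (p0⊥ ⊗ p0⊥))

Derivation (root first):
[⊗]  ⊢ p0, p0, p0, p0, ((p0⊥ ⊗ p0⊥) ⊗ (p0⊥ ⊗ p0⊥))
  [⊗]  ⊢ p0, p0, (p0⊥ ⊗ p0⊥)
    [Ax]  ⊢ p0, p0⊥
    [Ax]  ⊢ p0, p0⊥
  [⊗]  ⊢ p0, p0, (p0⊥ ⊗ p0⊥)
    [Ax]  ⊢ p0, p0⊥
    [Ax]  ⊢ p0, p0⊥

Result: YES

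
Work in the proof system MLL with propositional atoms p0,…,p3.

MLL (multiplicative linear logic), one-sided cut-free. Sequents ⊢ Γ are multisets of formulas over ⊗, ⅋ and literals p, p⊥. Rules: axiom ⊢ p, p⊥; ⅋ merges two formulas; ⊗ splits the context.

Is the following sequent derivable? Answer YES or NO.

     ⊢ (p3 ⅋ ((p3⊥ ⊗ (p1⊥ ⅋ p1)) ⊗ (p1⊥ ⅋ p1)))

Proof tree:
[⅋]  ⊢ (p3 ⅋ ((p3⊥ ⊗ (p1⊥ ⅋ p1)) ⊗ (p1⊥ ⅋ p1)))
  [⊗]  ⊢ p3, ((p3⊥ ⊗ (p1⊥ ⅋ p1)) ⊗ (p1⊥ ⅋ p1))
    [⊗]  ⊢ p3, (p3⊥ ⊗ (p1⊥ ⅋ p1))
      [Ax]  ⊢ p3, p3⊥
      [⅋]  ⊢ (p1⊥ ⅋ p1)
        [Ax]  ⊢ p1, p1⊥
    [⅋]  ⊢ (p1⊥ ⅋ p1)
      [Ax]  ⊢ p1, p1⊥

Result: YES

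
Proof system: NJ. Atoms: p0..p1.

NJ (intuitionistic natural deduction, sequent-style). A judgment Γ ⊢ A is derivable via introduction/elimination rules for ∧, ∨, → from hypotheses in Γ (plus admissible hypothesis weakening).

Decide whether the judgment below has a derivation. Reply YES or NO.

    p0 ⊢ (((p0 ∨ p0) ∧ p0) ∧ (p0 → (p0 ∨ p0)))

Proof tree:
[∧I] p0 ⊢ (((p0 ∨ p0) ∧ p0) ∧ (p0 → (p0 ∨ p0)))
  [∧I] p0 ⊢ ((p0 ∨ p0) ∧ p0)
    [∨I₂] p0 ⊢ (p0 ∨ p0)
      [Ax] p0 ⊢ p0
    [Ax] p0 ⊢ p0
  [→I]  ⊢ (p0 → (p0 ∨ p0))
    [∨I₂] p0 ⊢ (p0 ∨ p0)
      [Ax] p0 ⊢ p0

Result: YES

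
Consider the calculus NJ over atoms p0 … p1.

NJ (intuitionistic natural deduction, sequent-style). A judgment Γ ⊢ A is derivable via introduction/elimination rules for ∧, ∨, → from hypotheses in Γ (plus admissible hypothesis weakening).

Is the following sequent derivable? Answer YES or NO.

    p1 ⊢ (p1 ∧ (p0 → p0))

Derivation trace:
[∧I] p1 ⊢ (p1 ∧ (p0 → p0))
  [Ax] p1 ⊢ p1
  [→I]  ⊢ (p0 → p0)
    [Ax] p0 ⊢ p0

Result: YES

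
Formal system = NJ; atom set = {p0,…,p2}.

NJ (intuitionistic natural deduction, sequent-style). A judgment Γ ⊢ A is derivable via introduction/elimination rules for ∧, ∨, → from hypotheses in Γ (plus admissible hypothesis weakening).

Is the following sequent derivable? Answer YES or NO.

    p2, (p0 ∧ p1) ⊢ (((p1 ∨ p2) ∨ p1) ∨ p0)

Derivation trace:
[∨I₁] p2, (p0 ∧ p1) ⊢ (((p1 ∨ p2) ∨ p1) ∨ p0)
  [∨I₁] p2, (p0 ∧ p1) ⊢ ((p1 ∨ p2) ∨ p1)
    [∨I₂] p2, (p0 ∧ p1) ⊢ (p1 ∨ p2)
      [Wk] p2, (p0 ∧ p1) ⊢ p2
        [Ax] p2 ⊢ p2

Result: YES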